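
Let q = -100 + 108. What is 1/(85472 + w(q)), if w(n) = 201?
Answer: 1/85673 ≈ 1.1672e-5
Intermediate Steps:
q = 8
1/(85472 + w(q)) = 1/(85472 + 201) = 1/85673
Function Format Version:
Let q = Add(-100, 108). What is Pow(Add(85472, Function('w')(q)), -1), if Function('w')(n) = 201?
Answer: Rational(1, 85673) ≈ 1.1672e-5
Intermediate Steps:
q = 8
Pow(Add(85472, Function('w')(q)), -1) = Pow(Add(85472, 201), -1) = Pow(85673, -1) = Rational(1, 85673)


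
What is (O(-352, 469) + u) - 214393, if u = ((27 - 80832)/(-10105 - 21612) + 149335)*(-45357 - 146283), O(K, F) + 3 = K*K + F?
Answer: -907713189219491/31717 ≈ -2.8619e+10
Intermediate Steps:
O(K, F) = -3 + F + K² (O(K, F) = -3 + (K*K + F) = -3 + (K² + F) = -3 + (F + K²) = -3 + F + K²)
u = -907710333960000/31717 (u = (-80805/(-31717) + 149335)*(-191640) = (-80805*(-1/31717) + 149335)*(-191640) = (80805/31717 + 149335)*(-191640) = (4736539000/31717)*(-191640) = -907710333960000/31717 ≈ -2.8619e+10)
(O(-352, 469) + u) - 214393 = ((-3 + 469 + (-352)²) - 907710333960000/31717) - 214393 = ((-3 + 469 + 123904) - 907710333960000/31717) - 214393 = (124370 - 907710333960000/31717) - 214393 = -907706389316710/31717 - 214393 = -907713189219491/31717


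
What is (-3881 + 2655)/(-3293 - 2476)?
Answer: 1226/5769 ≈ 0.21252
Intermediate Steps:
(-3881 + 2655)/(-3293 - 2476) = -1226/(-5769) = -1226*(-1/5769) = 1226/5769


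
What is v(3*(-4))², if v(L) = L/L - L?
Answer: 169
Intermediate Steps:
v(L) = 1 - L
v(3*(-4))² = (1 - 3*(-4))² = (1 - 1*(-12))² = (1 + 12)² = 13² = 169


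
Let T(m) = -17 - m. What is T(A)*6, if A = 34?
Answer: -306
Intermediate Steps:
T(A)*6 = (-17 - 1*34)*6 = (-17 - 34)*6 = -51*6 = -306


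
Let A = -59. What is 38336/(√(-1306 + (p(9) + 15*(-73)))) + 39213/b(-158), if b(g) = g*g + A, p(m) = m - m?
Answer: 39213/24905 - 38336*I/49 ≈ 1.5745 - 782.37*I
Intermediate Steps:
p(m) = 0
b(g) = -59 + g² (b(g) = g*g - 59 = g² - 59 = -59 + g²)
38336/(√(-1306 + (p(9) + 15*(-73)))) + 39213/b(-158) = 38336/(√(-1306 + (0 + 15*(-73)))) + 39213/(-59 + (-158)²) = 38336/(√(-1306 + (0 - 1095))) + 39213/(-59 + 24964) = 38336/(√(-1306 - 1095)) + 39213/24905 = 38336/(√(-2401)) + 39213*(1/24905) = 38336/((49*I)) + 39213/24905 = 38336*(-I/49) + 39213/24905 = -38336*I/49 + 39213/24905 = 39213/24905 - 38336*I/49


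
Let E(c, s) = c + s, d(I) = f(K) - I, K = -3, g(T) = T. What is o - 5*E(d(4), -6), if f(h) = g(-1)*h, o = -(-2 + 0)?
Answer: 37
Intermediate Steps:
o = 2 (o = -1*(-2) = 2)
f(h) = -h
d(I) = 3 - I (d(I) = -1*(-3) - I = 3 - I)
o - 5*E(d(4), -6) = 2 - 5*((3 - 1*4) - 6) = 2 - 5*((3 - 4) - 6) = 2 - 5*(-1 - 6) = 2 - 5*(-7) = 2 + 35 = 37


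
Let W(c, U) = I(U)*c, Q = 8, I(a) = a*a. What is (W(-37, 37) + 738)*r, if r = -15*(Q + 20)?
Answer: 20964300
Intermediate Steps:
I(a) = a**2
W(c, U) = c*U**2 (W(c, U) = U**2*c = c*U**2)
r = -420 (r = -15*(8 + 20) = -15*28 = -420)
(W(-37, 37) + 738)*r = (-37*37**2 + 738)*(-420) = (-37*1369 + 738)*(-420) = (-50653 + 738)*(-420) = -49915*(-420) = 20964300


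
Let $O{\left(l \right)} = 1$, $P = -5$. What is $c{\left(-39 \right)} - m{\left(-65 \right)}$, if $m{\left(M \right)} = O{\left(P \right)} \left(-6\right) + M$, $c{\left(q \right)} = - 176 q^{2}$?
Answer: $-267625$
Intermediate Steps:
$m{\left(M \right)} = -6 + M$ ($m{\left(M \right)} = 1 \left(-6\right) + M = -6 + M$)
$c{\left(-39 \right)} - m{\left(-65 \right)} = - 176 \left(-39\right)^{2} - \left(-6 - 65\right) = \left(-176\right) 1521 - -71 = -267696 + 71 = -267625$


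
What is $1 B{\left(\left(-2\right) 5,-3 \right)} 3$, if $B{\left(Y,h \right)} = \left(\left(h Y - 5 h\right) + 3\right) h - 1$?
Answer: $-435$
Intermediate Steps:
$B{\left(Y,h \right)} = -1 + h \left(3 - 5 h + Y h\right)$ ($B{\left(Y,h \right)} = \left(\left(Y h - 5 h\right) + 3\right) h - 1 = \left(\left(- 5 h + Y h\right) + 3\right) h - 1 = \left(3 - 5 h + Y h\right) h - 1 = h \left(3 - 5 h + Y h\right) - 1 = -1 + h \left(3 - 5 h + Y h\right)$)
$1 B{\left(\left(-2\right) 5,-3 \right)} 3 = 1 \left(-1 - 5 \left(-3\right)^{2} + 3 \left(-3\right) + \left(-2\right) 5 \left(-3\right)^{2}\right) 3 = 1 \left(-1 - 45 - 9 - 90\right) 3 = 1 \left(-145\right) 3 = \left(-145\right) 3 = -435$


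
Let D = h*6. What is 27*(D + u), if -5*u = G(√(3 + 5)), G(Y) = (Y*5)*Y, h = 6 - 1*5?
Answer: -54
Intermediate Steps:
h = 1 (h = 6 - 5 = 1)
D = 6 (D = 1*6 = 6)
G(Y) = 5*Y² (G(Y) = (5*Y)*Y = 5*Y²)
u = -8 (u = -(√(3 + 5))² = -(√8)² = -(2*√2)² = -8 ≈ -8.0000)
27*(D + u) = 27*(6 - 8) = 27*(-2) = -54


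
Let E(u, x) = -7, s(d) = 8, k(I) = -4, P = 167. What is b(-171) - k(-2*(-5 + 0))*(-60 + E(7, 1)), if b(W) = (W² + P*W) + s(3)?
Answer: 424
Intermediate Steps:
b(W) = 8 + W² + 167*W (b(W) = (W² + 167*W) + 8 = 8 + W² + 167*W)
b(-171) - k(-2*(-5 + 0))*(-60 + E(7, 1)) = (8 + (-171)² + 167*(-171)) - (-4)*(-60 - 7) = (8 + 29241 - 28557) - (-4)*(-67) = 692 - 1*268 = 692 - 268 = 424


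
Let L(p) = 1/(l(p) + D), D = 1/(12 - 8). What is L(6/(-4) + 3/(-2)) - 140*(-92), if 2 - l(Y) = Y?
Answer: 270484/21 ≈ 12880.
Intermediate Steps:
l(Y) = 2 - Y
D = ¼ (D = 1/4 = ¼ ≈ 0.25000)
L(p) = 1/(9/4 - p) (L(p) = 1/((2 - p) + ¼) = 1/(9/4 - p))
L(6/(-4) + 3/(-2)) - 140*(-92) = -4/(-9 + 4*(6/(-4) + 3/(-2))) - 140*(-92) = -4/(-9 + 4*(6*(-¼) + 3*(-½))) + 12880 = -4/(-9 + 4*(-3/2 - 3/2)) + 12880 = -4/(-9 + 4*(-3)) + 12880 = -4/(-9 - 12) + 12880 = -4/(-21) + 12880 = -4*(-1/21) + 12880 = 4/21 + 12880 = 270484/21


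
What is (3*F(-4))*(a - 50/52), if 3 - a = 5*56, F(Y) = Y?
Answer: 43362/13 ≈ 3335.5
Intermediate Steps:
a = -277 (a = 3 - 5*56 = 3 - 1*280 = 3 - 280 = -277)
(3*F(-4))*(a - 50/52) = (3*(-4))*(-277 - 50/52) = -12*(-277 - 50*1/52) = -12*(-277 - 25/26) = -12*(-7227/26) = 43362/13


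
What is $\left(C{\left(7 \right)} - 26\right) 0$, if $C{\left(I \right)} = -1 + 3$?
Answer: $0$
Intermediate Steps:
$C{\left(I \right)} = 2$
$\left(C{\left(7 \right)} - 26\right) 0 = \left(2 - 26\right) 0 = \left(-24\right) 0 = 0$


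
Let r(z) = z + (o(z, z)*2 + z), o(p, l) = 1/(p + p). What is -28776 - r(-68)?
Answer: -1947519/68 ≈ -28640.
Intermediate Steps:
o(p, l) = 1/(2*p)
r(z) = 1/z + 2*z (r(z) = z + ((1/(2*z))*2 + z) = z + (1/z + z) = z + (z + 1/z) = 1/z + 2*z)
-28776 - r(-68) = -28776 - (1/(-68) + 2*(-68)) = -28776 - (-1/68 - 136) = -28776 - 1*(-9249/68) = -28776 + 9249/68 = -1947519/68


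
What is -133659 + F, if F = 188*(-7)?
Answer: -134975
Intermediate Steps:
F = -1316
-133659 + F = -133659 - 1316 = -134975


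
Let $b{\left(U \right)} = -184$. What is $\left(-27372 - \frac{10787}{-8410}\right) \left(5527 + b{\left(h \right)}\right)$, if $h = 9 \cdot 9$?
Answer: $- \frac{1229893057419}{8410} \approx -1.4624 \cdot 10^{8}$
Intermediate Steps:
$h = 81$
$\left(-27372 - \frac{10787}{-8410}\right) \left(5527 + b{\left(h \right)}\right) = \left(-27372 - \frac{10787}{-8410}\right) \left(5527 - 184\right) = \left(-27372 - - \frac{10787}{8410}\right) 5343 = \left(-27372 + \frac{10787}{8410}\right) 5343 = \left(- \frac{230187733}{8410}\right) 5343 = - \frac{1229893057419}{8410}$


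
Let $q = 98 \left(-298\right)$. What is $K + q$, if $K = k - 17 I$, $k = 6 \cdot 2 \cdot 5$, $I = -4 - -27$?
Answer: $-29535$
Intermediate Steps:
$I = 23$ ($I = -4 + 27 = 23$)
$k = 60$ ($k = 12 \cdot 5 = 60$)
$K = -331$ ($K = 60 - 391 = -331$)
$q = -29204$
$K + q = -331 - 29204 = -29535$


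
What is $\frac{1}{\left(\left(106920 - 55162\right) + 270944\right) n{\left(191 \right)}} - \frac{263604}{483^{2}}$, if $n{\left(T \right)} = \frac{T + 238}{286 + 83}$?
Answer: $- \frac{4054781080199}{3588481414518} \approx -1.1299$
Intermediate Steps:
$n{\left(T \right)} = \frac{238}{369} + \frac{T}{369}$ ($n{\left(T \right)} = \frac{238 + T}{369} = \left(238 + T\right) \frac{1}{369} = \frac{238}{369} + \frac{T}{369}$)
$\frac{1}{\left(\left(106920 - 55162\right) + 270944\right) n{\left(191 \right)}} - \frac{263604}{483^{2}} = \frac{1}{\left(\left(106920 - 55162\right) + 270944\right) \left(\frac{238}{369} + \frac{1}{369} \cdot 191\right)} - \frac{263604}{483^{2}} = \frac{1}{\left(51758 + 270944\right) \left(\frac{238}{369} + \frac{191}{369}\right)} - \frac{263604}{233289} = \frac{1}{322702 \cdot \frac{143}{123}} - \frac{87868}{77763} = \frac{1}{322702} \cdot \frac{123}{143} - \frac{87868}{77763} = \frac{123}{46146386} - \frac{87868}{77763} = - \frac{4054781080199}{3588481414518}$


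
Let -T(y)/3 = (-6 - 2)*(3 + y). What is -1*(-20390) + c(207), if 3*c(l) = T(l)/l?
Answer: 1407470/69 ≈ 20398.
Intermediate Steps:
T(y) = 72 + 24*y (T(y) = -3*(-6 - 2)*(3 + y) = -(-24)*(3 + y) = -3*(-24 - 8*y) = 72 + 24*y)
c(l) = (72 + 24*l)/(3*l) (c(l) = ((72 + 24*l)/l)/3 = (72 + 24*l)/(3*l))
-1*(-20390) + c(207) = -1*(-20390) + (8 + 24/207) = 20390 + (8 + 24*(1/207)) = 20390 + (8 + 8/69) = 20390 + 560/69 = 1407470/69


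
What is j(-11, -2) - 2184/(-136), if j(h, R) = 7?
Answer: 392/17 ≈ 23.059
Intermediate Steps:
j(-11, -2) - 2184/(-136) = 7 - 2184/(-136) = 7 - 2184*(-1)/136 = 7 - 104*(-21/136) = 7 + 273/17 = 392/17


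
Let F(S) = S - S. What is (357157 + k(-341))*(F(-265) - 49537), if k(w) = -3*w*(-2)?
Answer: -17591133607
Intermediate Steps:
k(w) = 6*w
F(S) = 0
(357157 + k(-341))*(F(-265) - 49537) = (357157 + 6*(-341))*(0 - 49537) = (357157 - 2046)*(-49537) = 355111*(-49537) = -17591133607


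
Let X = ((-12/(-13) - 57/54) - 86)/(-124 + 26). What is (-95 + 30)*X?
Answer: -100775/1764 ≈ -57.129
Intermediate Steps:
X = 20155/22932 (X = ((-12*(-1/13) - 57*1/54) - 86)/(-98) = ((12/13 - 19/18) - 86)*(-1/98) = (-31/234 - 86)*(-1/98) = -20155/234*(-1/98) = 20155/22932 ≈ 0.87890)
(-95 + 30)*X = (-95 + 30)*(20155/22932) = -65*20155/22932 = -100775/1764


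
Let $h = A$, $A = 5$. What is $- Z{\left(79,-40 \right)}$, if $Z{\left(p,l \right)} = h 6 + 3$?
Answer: $-33$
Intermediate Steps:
$h = 5$
$Z{\left(p,l \right)} = 33$ ($Z{\left(p,l \right)} = 5 \cdot 6 + 3 = 30 + 3 = 33$)
$- Z{\left(79,-40 \right)} = \left(-1\right) 33 = -33$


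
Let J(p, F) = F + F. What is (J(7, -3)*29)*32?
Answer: -5568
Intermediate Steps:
J(p, F) = 2*F
(J(7, -3)*29)*32 = ((2*(-3))*29)*32 = -6*29*32 = -174*32 = -5568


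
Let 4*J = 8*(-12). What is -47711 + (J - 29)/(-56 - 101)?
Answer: -7490574/157 ≈ -47711.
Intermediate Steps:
J = -24 (J = (8*(-12))/4 = (¼)*(-96) = -24)
-47711 + (J - 29)/(-56 - 101) = -47711 + (-24 - 29)/(-56 - 101) = -47711 - 53/(-157) = -47711 - 1/157*(-53) = -47711 + 53/157 = -7490574/157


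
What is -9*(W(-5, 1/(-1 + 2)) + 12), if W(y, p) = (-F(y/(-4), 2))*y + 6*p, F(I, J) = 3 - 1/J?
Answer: -549/2 ≈ -274.50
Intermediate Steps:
W(y, p) = 6*p - 5*y/2 (W(y, p) = (-(3 - 1/2))*y + 6*p = (-(3 - 1*½))*y + 6*p = (-(3 - ½))*y + 6*p = (-1*5/2)*y + 6*p = -5*y/2 + 6*p = 6*p - 5*y/2)
-9*(W(-5, 1/(-1 + 2)) + 12) = -9*((6/(-1 + 2) - 5/2*(-5)) + 12) = -9*((6/1 + 25/2) + 12) = -9*((6*1 + 25/2) + 12) = -9*((6 + 25/2) + 12) = -9*(37/2 + 12) = -9*61/2 = -549/2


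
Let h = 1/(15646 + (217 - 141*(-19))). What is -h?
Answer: -1/18542 ≈ -5.3932e-5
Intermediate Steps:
h = 1/18542 (h = 1/(15646 + (217 + 2679)) = 1/(15646 + 2896) = 1/18542 ≈ 5.3932e-5)
-h = -1*1/18542 = -1/18542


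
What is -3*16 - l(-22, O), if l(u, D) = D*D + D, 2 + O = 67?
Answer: -4338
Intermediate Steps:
O = 65 (O = -2 + 67 = 65)
l(u, D) = D + D² (l(u, D) = D² + D = D + D²)
-3*16 - l(-22, O) = -3*16 - 65*(1 + 65) = -48 - 65*66 = -48 - 1*4290 = -48 - 4290 = -4338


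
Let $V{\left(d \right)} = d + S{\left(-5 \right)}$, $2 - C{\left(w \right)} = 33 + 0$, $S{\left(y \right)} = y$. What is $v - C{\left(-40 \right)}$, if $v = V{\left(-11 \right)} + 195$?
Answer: $210$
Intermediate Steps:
$C{\left(w \right)} = -31$ ($C{\left(w \right)} = 2 - \left(33 + 0\right) = 2 - 33 = -31$)
$V{\left(d \right)} = -5 + d$ ($V{\left(d \right)} = d - 5 = -5 + d$)
$v = 179$ ($v = \left(-5 - 11\right) + 195 = -16 + 195 = 179$)
$v - C{\left(-40 \right)} = 179 - -31 = 179 + 31 = 210$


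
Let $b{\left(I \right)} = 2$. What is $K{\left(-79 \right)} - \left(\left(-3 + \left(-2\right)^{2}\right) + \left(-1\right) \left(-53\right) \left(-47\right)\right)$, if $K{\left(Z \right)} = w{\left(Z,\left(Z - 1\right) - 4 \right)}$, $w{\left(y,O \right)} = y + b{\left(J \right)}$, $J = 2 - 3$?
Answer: $2413$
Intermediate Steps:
$J = -1$ ($J = 2 - 3 = -1$)
$w{\left(y,O \right)} = 2 + y$ ($w{\left(y,O \right)} = y + 2 = 2 + y$)
$K{\left(Z \right)} = 2 + Z$
$K{\left(-79 \right)} - \left(\left(-3 + \left(-2\right)^{2}\right) + \left(-1\right) \left(-53\right) \left(-47\right)\right) = \left(2 - 79\right) - \left(\left(-3 + \left(-2\right)^{2}\right) + \left(-1\right) \left(-53\right) \left(-47\right)\right) = -77 - \left(\left(-3 + 4\right) + 53 \left(-47\right)\right) = -77 - \left(1 - 2491\right) = -77 - -2490 = -77 + 2490 = 2413$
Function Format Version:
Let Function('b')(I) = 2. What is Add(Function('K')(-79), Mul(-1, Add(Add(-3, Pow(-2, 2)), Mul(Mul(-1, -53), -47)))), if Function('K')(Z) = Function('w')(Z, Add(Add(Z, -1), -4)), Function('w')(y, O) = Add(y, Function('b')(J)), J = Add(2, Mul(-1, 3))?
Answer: 2413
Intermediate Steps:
J = -1 (J = Add(2, -3) = -1)
Function('w')(y, O) = Add(2, y) (Function('w')(y, O) = Add(y, 2) = Add(2, y))
Function('K')(Z) = Add(2, Z)
Add(Function('K')(-79), Mul(-1, Add(Add(-3, Pow(-2, 2)), Mul(Mul(-1, -53), -47)))) = Add(Add(2, -79), Mul(-1, Add(Add(-3, Pow(-2, 2)), Mul(Mul(-1, -53), -47)))) = Add(-77, Mul(-1, Add(Add(-3, 4), Mul(53, -47)))) = Add(-77, Mul(-1, Add(1, -2491))) = Add(-77, Mul(-1, -2490)) = Add(-77, 2490) = 2413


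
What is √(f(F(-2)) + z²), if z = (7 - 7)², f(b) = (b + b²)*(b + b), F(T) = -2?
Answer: 2*I*√2 ≈ 2.8284*I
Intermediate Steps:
f(b) = 2*b*(b + b²) (f(b) = (b + b²)*(2*b) = 2*b*(b + b²))
z = 0 (z = 0² = 0)
√(f(F(-2)) + z²) = √(2*(-2)²*(1 - 2) + 0²) = √(2*4*(-1) + 0) = √(-8 + 0) = √(-8) = 2*I*√2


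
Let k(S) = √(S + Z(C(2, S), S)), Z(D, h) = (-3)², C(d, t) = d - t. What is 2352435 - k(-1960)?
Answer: 2352435 - I*√1951 ≈ 2.3524e+6 - 44.17*I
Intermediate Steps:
Z(D, h) = 9
k(S) = √(9 + S) (k(S) = √(S + 9) = √(9 + S))
2352435 - k(-1960) = 2352435 - √(9 - 1960) = 2352435 - √(-1951) = 2352435 - I*√1951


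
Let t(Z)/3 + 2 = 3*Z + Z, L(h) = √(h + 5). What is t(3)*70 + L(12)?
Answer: 2100 + √17 ≈ 2104.1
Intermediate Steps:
L(h) = √(5 + h)
t(Z) = -6 + 12*Z (t(Z) = -6 + 3*(3*Z + Z) = -6 + 3*(4*Z) = -6 + 12*Z)
t(3)*70 + L(12) = (-6 + 12*3)*70 + √(5 + 12) = (-6 + 36)*70 + √17 = 30*70 + √17 = 2100 + √17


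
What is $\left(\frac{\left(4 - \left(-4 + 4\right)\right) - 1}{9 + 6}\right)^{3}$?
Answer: $\frac{1}{125} \approx 0.008$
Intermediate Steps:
$\left(\frac{\left(4 - \left(-4 + 4\right)\right) - 1}{9 + 6}\right)^{3} = \left(\frac{\left(4 - 0\right) - 1}{15}\right)^{3} = \left(\left(\left(4 + 0\right) - 1\right) \frac{1}{15}\right)^{3} = \left(\left(4 - 1\right) \frac{1}{15}\right)^{3} = \left(3 \cdot \frac{1}{15}\right)^{3} = \left(\frac{1}{5}\right)^{3} = \frac{1}{125}$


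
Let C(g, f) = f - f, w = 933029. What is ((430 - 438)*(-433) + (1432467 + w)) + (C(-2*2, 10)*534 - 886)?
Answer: 2368074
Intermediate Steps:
C(g, f) = 0
((430 - 438)*(-433) + (1432467 + w)) + (C(-2*2, 10)*534 - 886) = ((430 - 438)*(-433) + (1432467 + 933029)) + (0*534 - 886) = (-8*(-433) + 2365496) + (0 - 886) = (3464 + 2365496) - 886 = 2368960 - 886 = 2368074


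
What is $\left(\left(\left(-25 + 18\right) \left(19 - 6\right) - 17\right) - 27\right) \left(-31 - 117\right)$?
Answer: $19980$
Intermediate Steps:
$\left(\left(\left(-25 + 18\right) \left(19 - 6\right) - 17\right) - 27\right) \left(-31 - 117\right) = \left(\left(\left(-7\right) 13 - 17\right) - 27\right) \left(-148\right) = \left(\left(-91 - 17\right) - 27\right) \left(-148\right) = \left(-108 - 27\right) \left(-148\right) = \left(-135\right) \left(-148\right) = 19980$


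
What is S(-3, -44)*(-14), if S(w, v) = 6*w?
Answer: 252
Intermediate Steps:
S(-3, -44)*(-14) = (6*(-3))*(-14) = -18*(-14) = 252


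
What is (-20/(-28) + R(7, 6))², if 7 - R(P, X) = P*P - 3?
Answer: 71824/49 ≈ 1465.8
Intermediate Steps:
R(P, X) = 10 - P² (R(P, X) = 7 - (P*P - 3) = 7 - (P² - 3) = 7 - (-3 + P²) = 7 + (3 - P²) = 10 - P²)
(-20/(-28) + R(7, 6))² = (-20/(-28) + (10 - 1*7²))² = (-20*(-1/28) + (10 - 1*49))² = (5/7 + (10 - 49))² = (5/7 - 39)² = (-268/7)² = 71824/49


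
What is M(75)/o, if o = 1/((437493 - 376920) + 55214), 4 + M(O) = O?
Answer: 8220877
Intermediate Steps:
M(O) = -4 + O
o = 1/115787 (o = 1/(60573 + 55214) = 1/115787 ≈ 8.6365e-6)
M(75)/o = (-4 + 75)/(1/115787) = 71*115787 = 8220877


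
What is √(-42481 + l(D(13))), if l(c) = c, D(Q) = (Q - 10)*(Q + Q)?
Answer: I*√42403 ≈ 205.92*I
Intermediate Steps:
D(Q) = 2*Q*(-10 + Q) (D(Q) = (-10 + Q)*(2*Q) = 2*Q*(-10 + Q))
√(-42481 + l(D(13))) = √(-42481 + 2*13*(-10 + 13)) = √(-42481 + 2*13*3) = √(-42481 + 78) = √(-42403) = I*√42403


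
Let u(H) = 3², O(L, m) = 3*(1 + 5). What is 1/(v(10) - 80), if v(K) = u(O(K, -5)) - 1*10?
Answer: -1/81 ≈ -0.012346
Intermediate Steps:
O(L, m) = 18 (O(L, m) = 3*6 = 18)
u(H) = 9
v(K) = -1 (v(K) = 9 - 1*10 = 9 - 10 = -1)
1/(v(10) - 80) = 1/(-1 - 80) = 1/(-81) = -1/81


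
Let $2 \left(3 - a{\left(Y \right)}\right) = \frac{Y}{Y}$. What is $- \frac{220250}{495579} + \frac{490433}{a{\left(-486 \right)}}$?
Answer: $\frac{486095490164}{2477895} \approx 1.9617 \cdot 10^{5}$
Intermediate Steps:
$a{\left(Y \right)} = \frac{5}{2}$ ($a{\left(Y \right)} = 3 - \frac{Y \frac{1}{Y}}{2} = 3 - \frac{1}{2} = \frac{5}{2}$)
$- \frac{220250}{495579} + \frac{490433}{a{\left(-486 \right)}} = - \frac{220250}{495579} + \frac{490433}{\frac{5}{2}} = \left(-220250\right) \frac{1}{495579} + 490433 \cdot \frac{2}{5} = - \frac{220250}{495579} + \frac{980866}{5} = \frac{486095490164}{2477895}$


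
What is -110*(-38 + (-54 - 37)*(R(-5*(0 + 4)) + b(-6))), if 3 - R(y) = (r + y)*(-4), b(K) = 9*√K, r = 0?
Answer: -766590 + 90090*I*√6 ≈ -7.6659e+5 + 2.2067e+5*I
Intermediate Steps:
R(y) = 3 + 4*y (R(y) = 3 - (0 + y)*(-4) = 3 - y*(-4) = 3 - (-4)*y = 3 + 4*y)
-110*(-38 + (-54 - 37)*(R(-5*(0 + 4)) + b(-6))) = -110*(-38 + (-54 - 37)*((3 + 4*(-5*(0 + 4))) + 9*√(-6))) = -110*(-38 - 91*((3 + 4*(-5*4)) + 9*(I*√6))) = -110*(-38 - 91*((3 + 4*(-20)) + 9*I*√6)) = -110*(-38 - 91*((3 - 80) + 9*I*√6)) = -110*(-38 - 91*(-77 + 9*I*√6)) = -110*(-38 + (7007 - 819*I*√6)) = -110*(6969 - 819*I*√6) = -766590 + 90090*I*√6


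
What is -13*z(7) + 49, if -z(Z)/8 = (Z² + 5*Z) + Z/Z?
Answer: 8889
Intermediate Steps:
z(Z) = -8 - 40*Z - 8*Z² (z(Z) = -8*((Z² + 5*Z) + Z/Z) = -8*((Z² + 5*Z) + 1) = -8*(1 + Z² + 5*Z) = -8 - 40*Z - 8*Z²)
-13*z(7) + 49 = -13*(-8 - 40*7 - 8*7²) + 49 = -13*(-8 - 280 - 8*49) + 49 = -13*(-8 - 280 - 392) + 49 = -13*(-680) + 49 = 8840 + 49 = 8889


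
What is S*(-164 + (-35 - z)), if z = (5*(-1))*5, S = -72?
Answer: 12528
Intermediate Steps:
z = -25 (z = -5*5 = -25)
S*(-164 + (-35 - z)) = -72*(-164 + (-35 - 1*(-25))) = -72*(-164 + (-35 + 25)) = -72*(-164 - 10) = -72*(-174) = 12528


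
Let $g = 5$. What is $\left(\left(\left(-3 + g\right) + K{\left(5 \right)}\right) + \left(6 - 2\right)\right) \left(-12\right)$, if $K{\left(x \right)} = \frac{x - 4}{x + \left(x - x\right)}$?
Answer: $- \frac{372}{5} \approx -74.4$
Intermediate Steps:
$K{\left(x \right)} = \frac{-4 + x}{x}$ ($K{\left(x \right)} = \frac{-4 + x}{x + 0} = \frac{-4 + x}{x}$)
$\left(\left(\left(-3 + g\right) + K{\left(5 \right)}\right) + \left(6 - 2\right)\right) \left(-12\right) = \left(\left(\left(-3 + 5\right) + \frac{-4 + 5}{5}\right) + \left(6 - 2\right)\right) \left(-12\right) = \left(\left(2 + \frac{1}{5} \cdot 1\right) + 4\right) \left(-12\right) = \left(\left(2 + \frac{1}{5}\right) + 4\right) \left(-12\right) = \left(\frac{11}{5} + 4\right) \left(-12\right) = \frac{31}{5} \left(-12\right) = - \frac{372}{5}$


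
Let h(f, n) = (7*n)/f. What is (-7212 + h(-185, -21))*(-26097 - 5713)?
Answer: 8487372426/37 ≈ 2.2939e+8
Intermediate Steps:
h(f, n) = 7*n/f
(-7212 + h(-185, -21))*(-26097 - 5713) = (-7212 + 7*(-21)/(-185))*(-26097 - 5713) = (-7212 + 7*(-21)*(-1/185))*(-31810) = (-7212 + 147/185)*(-31810) = -1334073/185*(-31810) = 8487372426/37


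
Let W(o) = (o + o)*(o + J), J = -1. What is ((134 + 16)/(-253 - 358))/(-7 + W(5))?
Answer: -50/6721 ≈ -0.0074394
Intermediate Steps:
W(o) = 2*o*(-1 + o) (W(o) = (o + o)*(o - 1) = (2*o)*(-1 + o) = 2*o*(-1 + o))
((134 + 16)/(-253 - 358))/(-7 + W(5)) = ((134 + 16)/(-253 - 358))/(-7 + 2*5*(-1 + 5)) = (150/(-611))/(-7 + 2*5*4) = (150*(-1/611))/(-7 + 40) = -150/611/33 = -150/611*1/33 = -50/6721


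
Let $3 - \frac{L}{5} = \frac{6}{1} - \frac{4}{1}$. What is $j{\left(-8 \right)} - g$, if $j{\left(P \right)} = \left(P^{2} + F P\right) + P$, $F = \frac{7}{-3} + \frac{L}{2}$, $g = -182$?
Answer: $\frac{710}{3} \approx 236.67$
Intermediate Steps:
$L = 5$ ($L = 15 - 5 \left(\frac{6}{1} - \frac{4}{1}\right) = 15 - 5 \left(6 \cdot 1 - 4\right) = 15 - 5 \left(6 - 4\right) = 15 - 10 = 5$)
$F = \frac{1}{6}$ ($F = \frac{7}{-3} + \frac{5}{2} = 7 \left(- \frac{1}{3}\right) + 5 \cdot \frac{1}{2} = - \frac{7}{3} + \frac{5}{2} = \frac{1}{6} \approx 0.16667$)
$j{\left(P \right)} = P^{2} + \frac{7 P}{6}$ ($j{\left(P \right)} = \left(P^{2} + \frac{P}{6}\right) + P = P^{2} + \frac{7 P}{6}$)
$j{\left(-8 \right)} - g = \frac{1}{6} \left(-8\right) \left(7 + 6 \left(-8\right)\right) - -182 = \frac{1}{6} \left(-8\right) \left(7 - 48\right) + 182 = \frac{1}{6} \left(-8\right) \left(-41\right) + 182 = \frac{164}{3} + 182 = \frac{710}{3}$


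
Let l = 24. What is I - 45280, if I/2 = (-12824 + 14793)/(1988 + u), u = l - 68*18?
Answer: -17838351/394 ≈ -45275.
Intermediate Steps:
u = -1200 (u = 24 - 68*18 = 24 - 1224 = -1200)
I = 1969/394 (I = 2*((-12824 + 14793)/(1988 - 1200)) = 2*(1969/788) = 1969/394 ≈ 4.9975)
I - 45280 = 1969/394 - 45280 = -17838351/394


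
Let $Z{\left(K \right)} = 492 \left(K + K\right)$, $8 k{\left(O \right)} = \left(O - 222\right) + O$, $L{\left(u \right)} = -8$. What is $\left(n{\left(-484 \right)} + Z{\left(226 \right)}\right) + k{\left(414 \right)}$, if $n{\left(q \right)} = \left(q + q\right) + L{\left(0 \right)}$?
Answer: $\frac{885935}{4} \approx 2.2148 \cdot 10^{5}$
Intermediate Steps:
$k{\left(O \right)} = - \frac{111}{4} + \frac{O}{4}$ ($k{\left(O \right)} = \frac{\left(O - 222\right) + O}{8} = \frac{\left(-222 + O\right) + O}{8} = \frac{-222 + 2 O}{8} = - \frac{111}{4} + \frac{O}{4}$)
$Z{\left(K \right)} = 984 K$ ($Z{\left(K \right)} = 492 \cdot 2 K = 984 K$)
$n{\left(q \right)} = -8 + 2 q$ ($n{\left(q \right)} = \left(q + q\right) - 8 = 2 q - 8 = -8 + 2 q$)
$\left(n{\left(-484 \right)} + Z{\left(226 \right)}\right) + k{\left(414 \right)} = \left(\left(-8 + 2 \left(-484\right)\right) + 984 \cdot 226\right) + \left(- \frac{111}{4} + \frac{1}{4} \cdot 414\right) = \left(\left(-8 - 968\right) + 222384\right) + \left(- \frac{111}{4} + \frac{207}{2}\right) = \left(-976 + 222384\right) + \frac{303}{4} = 221408 + \frac{303}{4} = \frac{885935}{4}$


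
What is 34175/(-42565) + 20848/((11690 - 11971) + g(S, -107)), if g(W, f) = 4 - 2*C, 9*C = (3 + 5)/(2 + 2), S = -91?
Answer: -1614378211/21256961 ≈ -75.946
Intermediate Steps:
C = 2/9 (C = ((3 + 5)/(2 + 2))/9 = (8/4)/9 = (8*(¼))/9 = (⅑)*2 = 2/9 ≈ 0.22222)
g(W, f) = 32/9 (g(W, f) = 4 - 2*2/9 = 4 - 4/9 = 32/9)
34175/(-42565) + 20848/((11690 - 11971) + g(S, -107)) = 34175/(-42565) + 20848/((11690 - 11971) + 32/9) = 34175*(-1/42565) + 20848/(-281 + 32/9) = -6835/8513 + 20848/(-2497/9) = -6835/8513 + 20848*(-9/2497) = -6835/8513 - 187632/2497 = -1614378211/21256961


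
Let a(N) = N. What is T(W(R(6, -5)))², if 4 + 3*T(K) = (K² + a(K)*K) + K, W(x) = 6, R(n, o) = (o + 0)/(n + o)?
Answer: 5476/9 ≈ 608.44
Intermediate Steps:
R(n, o) = o/(n + o)
T(K) = -4/3 + K/3 + 2*K²/3 (T(K) = -4/3 + ((K² + K*K) + K)/3 = -4/3 + ((K² + K²) + K)/3 = -4/3 + (2*K² + K)/3 = -4/3 + (K + 2*K²)/3 = -4/3 + (K/3 + 2*K²/3) = -4/3 + K/3 + 2*K²/3)
T(W(R(6, -5)))² = (-4/3 + (⅓)*6 + (⅔)*6²)² = (-4/3 + 2 + (⅔)*36)² = (-4/3 + 2 + 24)² = (74/3)² = 5476/9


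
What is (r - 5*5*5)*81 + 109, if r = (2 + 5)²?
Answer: -6047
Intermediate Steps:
r = 49 (r = 7² = 49)
(r - 5*5*5)*81 + 109 = (49 - 5*5*5)*81 + 109 = (49 - 25*5)*81 + 109 = (49 - 125)*81 + 109 = -76*81 + 109 = -6156 + 109 = -6047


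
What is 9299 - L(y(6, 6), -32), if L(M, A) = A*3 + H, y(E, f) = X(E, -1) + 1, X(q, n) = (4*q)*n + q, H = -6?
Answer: 9401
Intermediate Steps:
X(q, n) = q + 4*n*q (X(q, n) = 4*n*q + q = q + 4*n*q)
y(E, f) = 1 - 3*E (y(E, f) = E*(1 + 4*(-1)) + 1 = E*(1 - 4) + 1 = E*(-3) + 1 = -3*E + 1 = 1 - 3*E)
L(M, A) = -6 + 3*A (L(M, A) = A*3 - 6 = 3*A - 6 = -6 + 3*A)
9299 - L(y(6, 6), -32) = 9299 - (-6 + 3*(-32)) = 9299 - (-6 - 96) = 9299 - 1*(-102) = 9299 + 102 = 9401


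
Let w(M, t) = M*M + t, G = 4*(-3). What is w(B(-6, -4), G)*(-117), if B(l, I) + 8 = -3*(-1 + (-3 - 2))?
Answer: -10296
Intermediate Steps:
G = -12
B(l, I) = 10 (B(l, I) = -8 - 3*(-1 + (-3 - 2)) = -8 - 3*(-1 - 5) = -8 - 3*(-6) = -8 + 18 = 10)
w(M, t) = t + M**2 (w(M, t) = M**2 + t = t + M**2)
w(B(-6, -4), G)*(-117) = (-12 + 10**2)*(-117) = (-12 + 100)*(-117) = 88*(-117) = -10296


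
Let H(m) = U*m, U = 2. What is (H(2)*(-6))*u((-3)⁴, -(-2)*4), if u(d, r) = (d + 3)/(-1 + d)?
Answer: -126/5 ≈ -25.200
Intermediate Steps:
H(m) = 2*m
u(d, r) = (3 + d)/(-1 + d)
(H(2)*(-6))*u((-3)⁴, -(-2)*4) = ((2*2)*(-6))*((3 + (-3)⁴)/(-1 + (-3)⁴)) = (4*(-6))*((3 + 81)/(-1 + 81)) = -24*84/80 = -3*84/10 = -24*21/20 = -126/5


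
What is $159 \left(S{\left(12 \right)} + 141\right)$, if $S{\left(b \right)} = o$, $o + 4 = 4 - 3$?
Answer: $21942$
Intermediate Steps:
$o = -3$ ($o = -4 + \left(4 - 3\right) = -4 + 1 = -3$)
$S{\left(b \right)} = -3$
$159 \left(S{\left(12 \right)} + 141\right) = 159 \left(-3 + 141\right) = 159 \cdot 138 = 21942$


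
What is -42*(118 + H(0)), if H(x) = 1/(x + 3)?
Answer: -4970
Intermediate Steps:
H(x) = 1/(3 + x)
-42*(118 + H(0)) = -42*(118 + 1/(3 + 0)) = -42*(118 + 1/3) = -42*(118 + ⅓) = -42*355/3 = -4970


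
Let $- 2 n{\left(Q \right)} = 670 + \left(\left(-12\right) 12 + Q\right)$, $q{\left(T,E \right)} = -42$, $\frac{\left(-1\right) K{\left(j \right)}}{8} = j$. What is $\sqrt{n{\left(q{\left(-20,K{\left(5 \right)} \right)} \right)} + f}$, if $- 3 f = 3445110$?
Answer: $2 i \sqrt{287153} \approx 1071.7 i$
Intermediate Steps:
$K{\left(j \right)} = - 8 j$
$f = -1148370$ ($f = \left(- \frac{1}{3}\right) 3445110 = -1148370$)
$n{\left(Q \right)} = -263 - \frac{Q}{2}$ ($n{\left(Q \right)} = - \frac{670 + \left(\left(-12\right) 12 + Q\right)}{2} = - \frac{670 + \left(-144 + Q\right)}{2} = - \frac{526 + Q}{2} = -263 - \frac{Q}{2}$)
$\sqrt{n{\left(q{\left(-20,K{\left(5 \right)} \right)} \right)} + f} = \sqrt{\left(-263 - -21\right) - 1148370} = \sqrt{\left(-263 + 21\right) - 1148370} = \sqrt{-242 - 1148370} = \sqrt{-1148612} = 2 i \sqrt{287153}$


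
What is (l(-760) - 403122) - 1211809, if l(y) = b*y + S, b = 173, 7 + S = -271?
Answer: -1746689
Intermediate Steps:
S = -278 (S = -7 - 271 = -278)
l(y) = -278 + 173*y (l(y) = 173*y - 278 = -278 + 173*y)
(l(-760) - 403122) - 1211809 = ((-278 + 173*(-760)) - 403122) - 1211809 = ((-278 - 131480) - 403122) - 1211809 = (-131758 - 403122) - 1211809 = -534880 - 1211809 = -1746689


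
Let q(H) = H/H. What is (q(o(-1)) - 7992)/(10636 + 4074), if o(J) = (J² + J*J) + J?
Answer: -7991/14710 ≈ -0.54324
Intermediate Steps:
o(J) = J + 2*J² (o(J) = (J² + J²) + J = 2*J² + J = J + 2*J²)
q(H) = 1
(q(o(-1)) - 7992)/(10636 + 4074) = (1 - 7992)/(10636 + 4074) = -7991/14710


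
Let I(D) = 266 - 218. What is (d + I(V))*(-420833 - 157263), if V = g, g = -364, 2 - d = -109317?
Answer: -63224625232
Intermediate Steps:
d = 109319 (d = 2 - 1*(-109317) = 2 + 109317 = 109319)
V = -364
I(D) = 48
(d + I(V))*(-420833 - 157263) = (109319 + 48)*(-420833 - 157263) = 109367*(-578096) = -63224625232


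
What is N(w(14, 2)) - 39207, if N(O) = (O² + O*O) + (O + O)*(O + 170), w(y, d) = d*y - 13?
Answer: -33207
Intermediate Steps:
w(y, d) = -13 + d*y
N(O) = 2*O² + 2*O*(170 + O) (N(O) = (O² + O²) + (2*O)*(170 + O) = 2*O² + 2*O*(170 + O))
N(w(14, 2)) - 39207 = 4*(-13 + 2*14)*(85 + (-13 + 2*14)) - 39207 = 4*(-13 + 28)*(85 + (-13 + 28)) - 39207 = 4*15*(85 + 15) - 39207 = 4*15*100 - 39207 = 6000 - 39207 = -33207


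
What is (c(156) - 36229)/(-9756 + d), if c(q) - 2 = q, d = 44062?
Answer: -36071/34306 ≈ -1.0514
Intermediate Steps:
c(q) = 2 + q
(c(156) - 36229)/(-9756 + d) = ((2 + 156) - 36229)/(-9756 + 44062) = (158 - 36229)/34306 = -36071*1/34306 = -36071/34306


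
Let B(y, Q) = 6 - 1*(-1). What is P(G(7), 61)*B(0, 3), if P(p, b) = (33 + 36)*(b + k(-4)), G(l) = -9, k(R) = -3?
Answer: 28014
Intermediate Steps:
P(p, b) = -207 + 69*b (P(p, b) = (33 + 36)*(b - 3) = 69*(-3 + b) = -207 + 69*b)
B(y, Q) = 7 (B(y, Q) = 6 + 1 = 7)
P(G(7), 61)*B(0, 3) = (-207 + 69*61)*7 = (-207 + 4209)*7 = 4002*7 = 28014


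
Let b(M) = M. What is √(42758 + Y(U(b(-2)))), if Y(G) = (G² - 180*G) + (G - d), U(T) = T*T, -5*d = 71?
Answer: √1051805/5 ≈ 205.11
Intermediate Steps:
d = -71/5 (d = -⅕*71 = -71/5 ≈ -14.200)
U(T) = T²
Y(G) = 71/5 + G² - 179*G (Y(G) = (G² - 180*G) + (G - 1*(-71/5)) = (G² - 180*G) + (G + 71/5) = (G² - 180*G) + (71/5 + G) = 71/5 + G² - 179*G)
√(42758 + Y(U(b(-2)))) = √(42758 + (71/5 + ((-2)²)² - 179*(-2)²)) = √(42758 + (71/5 + 4² - 179*4)) = √(42758 + (71/5 + 16 - 716)) = √(42758 - 3429/5) = √(210361/5) = √1051805/5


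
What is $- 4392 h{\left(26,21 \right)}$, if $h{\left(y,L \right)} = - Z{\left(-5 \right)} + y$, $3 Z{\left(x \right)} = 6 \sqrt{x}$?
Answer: $-114192 + 8784 i \sqrt{5} \approx -1.1419 \cdot 10^{5} + 19642.0 i$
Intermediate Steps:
$Z{\left(x \right)} = 2 \sqrt{x}$ ($Z{\left(x \right)} = \frac{6 \sqrt{x}}{3} = 2 \sqrt{x}$)
$h{\left(y,L \right)} = y - 2 i \sqrt{5}$ ($h{\left(y,L \right)} = - 2 \sqrt{-5} + y = - 2 i \sqrt{5} + y = y - 2 i \sqrt{5}$)
$- 4392 h{\left(26,21 \right)} = - 4392 \left(26 - 2 i \sqrt{5}\right) = -114192 + 8784 i \sqrt{5}$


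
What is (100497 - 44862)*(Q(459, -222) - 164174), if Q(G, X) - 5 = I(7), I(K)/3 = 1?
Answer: -9133375410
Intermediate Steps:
I(K) = 3 (I(K) = 3*1 = 3)
Q(G, X) = 8 (Q(G, X) = 5 + 3 = 8)
(100497 - 44862)*(Q(459, -222) - 164174) = (100497 - 44862)*(8 - 164174) = 55635*(-164166) = -9133375410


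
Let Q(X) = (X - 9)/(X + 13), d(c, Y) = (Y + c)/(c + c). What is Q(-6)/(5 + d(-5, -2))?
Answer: -50/133 ≈ -0.37594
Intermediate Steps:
d(c, Y) = (Y + c)/(2*c) (d(c, Y) = (Y + c)/((2*c)) = (Y + c)*(1/(2*c)) = (Y + c)/(2*c))
Q(X) = (-9 + X)/(13 + X)
Q(-6)/(5 + d(-5, -2)) = ((-9 - 6)/(13 - 6))/(5 + (½)*(-2 - 5)/(-5)) = (-15/7)/(5 + (½)*(-⅕)*(-7)) = ((⅐)*(-15))/(5 + 7/10) = -15/(7*57/10) = -15/7*10/57 = -50/133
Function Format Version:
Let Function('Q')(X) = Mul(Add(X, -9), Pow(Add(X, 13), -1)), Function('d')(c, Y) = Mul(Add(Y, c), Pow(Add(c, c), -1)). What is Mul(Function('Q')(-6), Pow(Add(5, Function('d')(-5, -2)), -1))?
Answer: Rational(-50, 133) ≈ -0.37594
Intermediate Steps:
Function('d')(c, Y) = Mul(Rational(1, 2), Pow(c, -1), Add(Y, c)) (Function('d')(c, Y) = Mul(Add(Y, c), Pow(Mul(2, c), -1)) = Mul(Add(Y, c), Mul(Rational(1, 2), Pow(c, -1))) = Mul(Rational(1, 2), Pow(c, -1), Add(Y, c)))
Function('Q')(X) = Mul(Pow(Add(13, X), -1), Add(-9, X)) (Function('Q')(X) = Mul(Add(-9, X), Pow(Add(13, X), -1)) = Mul(Pow(Add(13, X), -1), Add(-9, X)))
Mul(Function('Q')(-6), Pow(Add(5, Function('d')(-5, -2)), -1)) = Mul(Mul(Pow(Add(13, -6), -1), Add(-9, -6)), Pow(Add(5, Mul(Rational(1, 2), Pow(-5, -1), Add(-2, -5))), -1)) = Mul(Mul(Pow(7, -1), -15), Pow(Add(5, Mul(Rational(1, 2), Rational(-1, 5), -7)), -1)) = Mul(Mul(Rational(1, 7), -15), Pow(Add(5, Rational(7, 10)), -1)) = Mul(Rational(-15, 7), Pow(Rational(57, 10), -1)) = Mul(Rational(-15, 7), Rational(10, 57)) = Rational(-50, 133)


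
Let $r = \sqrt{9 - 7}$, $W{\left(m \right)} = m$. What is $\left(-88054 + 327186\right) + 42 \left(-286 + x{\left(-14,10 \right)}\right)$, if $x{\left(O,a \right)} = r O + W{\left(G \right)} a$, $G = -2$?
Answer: $226280 - 588 \sqrt{2} \approx 2.2545 \cdot 10^{5}$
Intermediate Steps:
$r = \sqrt{2} \approx 1.4142$
$x{\left(O,a \right)} = - 2 a + O \sqrt{2}$ ($x{\left(O,a \right)} = \sqrt{2} O - 2 a = O \sqrt{2} - 2 a = - 2 a + O \sqrt{2}$)
$\left(-88054 + 327186\right) + 42 \left(-286 + x{\left(-14,10 \right)}\right) = \left(-88054 + 327186\right) + 42 \left(-286 - \left(20 + 14 \sqrt{2}\right)\right) = 239132 + 42 \left(-286 - \left(20 + 14 \sqrt{2}\right)\right) = 239132 + 42 \left(-306 - 14 \sqrt{2}\right) = 239132 - \left(12852 + 588 \sqrt{2}\right) = 226280 - 588 \sqrt{2}$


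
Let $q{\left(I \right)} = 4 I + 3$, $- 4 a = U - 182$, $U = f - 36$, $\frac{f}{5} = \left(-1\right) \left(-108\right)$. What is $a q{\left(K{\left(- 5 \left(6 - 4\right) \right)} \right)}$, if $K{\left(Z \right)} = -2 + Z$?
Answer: $\frac{7245}{2} \approx 3622.5$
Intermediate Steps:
$f = 540$ ($f = 5 \left(\left(-1\right) \left(-108\right)\right) = 5 \cdot 108 = 540$)
$U = 504$ ($U = 540 - 36 = 504$)
$a = - \frac{161}{2}$ ($a = - \frac{504 - 182}{4} = \left(- \frac{1}{4}\right) 322 = - \frac{161}{2} \approx -80.5$)
$q{\left(I \right)} = 3 + 4 I$
$a q{\left(K{\left(- 5 \left(6 - 4\right) \right)} \right)} = - \frac{161 \left(3 + 4 \left(-2 - 5 \left(6 - 4\right)\right)\right)}{2} = - \frac{161 \left(3 + 4 \left(-2 - 10\right)\right)}{2} = - \frac{161 \left(3 + 4 \left(-12\right)\right)}{2} = - \frac{161 \left(3 - 48\right)}{2} = \left(- \frac{161}{2}\right) \left(-45\right) = \frac{7245}{2}$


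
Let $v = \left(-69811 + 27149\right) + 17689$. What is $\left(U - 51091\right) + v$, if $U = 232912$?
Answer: $156848$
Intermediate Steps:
$v = -24973$ ($v = -42662 + 17689 = -24973$)
$\left(U - 51091\right) + v = \left(232912 - 51091\right) - 24973 = 181821 - 24973 = 156848$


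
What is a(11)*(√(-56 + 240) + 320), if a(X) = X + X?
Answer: 7040 + 44*√46 ≈ 7338.4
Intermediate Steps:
a(X) = 2*X
a(11)*(√(-56 + 240) + 320) = (2*11)*(√(-56 + 240) + 320) = 22*(√184 + 320) = 22*(2*√46 + 320) = 22*(320 + 2*√46) = 7040 + 44*√46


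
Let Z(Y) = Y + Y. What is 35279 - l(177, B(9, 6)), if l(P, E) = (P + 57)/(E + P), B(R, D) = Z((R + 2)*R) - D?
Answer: 1446413/41 ≈ 35278.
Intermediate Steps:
Z(Y) = 2*Y
B(R, D) = -D + 2*R*(2 + R) (B(R, D) = 2*((R + 2)*R) - D = 2*((2 + R)*R) - D = 2*(R*(2 + R)) - D = 2*R*(2 + R) - D = -D + 2*R*(2 + R))
l(P, E) = (57 + P)/(E + P)
35279 - l(177, B(9, 6)) = 35279 - (57 + 177)/((-1*6 + 2*9*(2 + 9)) + 177) = 35279 - 234/((-6 + 2*9*11) + 177) = 35279 - 234/((-6 + 198) + 177) = 35279 - 234/(192 + 177) = 35279 - 234/369 = 35279 - 1*26/41 = 35279 - 26/41 = 1446413/41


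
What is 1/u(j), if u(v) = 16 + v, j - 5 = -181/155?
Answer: 155/3074 ≈ 0.050423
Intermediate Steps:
j = 594/155 (j = 5 - 181/155 = 594/155 ≈ 3.8323)
1/u(j) = 1/(16 + 594/155) = 1/(3074/155) = 155/3074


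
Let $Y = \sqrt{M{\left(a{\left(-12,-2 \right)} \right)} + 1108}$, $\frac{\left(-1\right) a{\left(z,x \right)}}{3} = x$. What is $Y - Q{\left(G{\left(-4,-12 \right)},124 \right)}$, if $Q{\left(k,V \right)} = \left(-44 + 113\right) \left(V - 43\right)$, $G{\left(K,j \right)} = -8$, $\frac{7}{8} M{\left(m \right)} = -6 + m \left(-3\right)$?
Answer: $-5589 + \frac{2 \sqrt{13237}}{7} \approx -5556.1$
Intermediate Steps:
$a{\left(z,x \right)} = - 3 x$
$M{\left(m \right)} = - \frac{48}{7} - \frac{24 m}{7}$ ($M{\left(m \right)} = \frac{8 \left(-6 + m \left(-3\right)\right)}{7} = \frac{8 \left(-6 - 3 m\right)}{7} = - \frac{48}{7} - \frac{24 m}{7}$)
$Q{\left(k,V \right)} = -2967 + 69 V$ ($Q{\left(k,V \right)} = 69 \left(-43 + V\right) = -2967 + 69 V$)
$Y = \frac{2 \sqrt{13237}}{7}$ ($Y = \sqrt{\left(- \frac{48}{7} - \frac{24 \left(\left(-3\right) \left(-2\right)\right)}{7}\right) + 1108} = \sqrt{\left(- \frac{48}{7} - \frac{144}{7}\right) + 1108} = \sqrt{- \frac{192}{7} + 1108} = \sqrt{\frac{7564}{7}} = \frac{2 \sqrt{13237}}{7} \approx 32.872$)
$Y - Q{\left(G{\left(-4,-12 \right)},124 \right)} = \frac{2 \sqrt{13237}}{7} - \left(-2967 + 69 \cdot 124\right) = \frac{2 \sqrt{13237}}{7} - \left(-2967 + 8556\right) = \frac{2 \sqrt{13237}}{7} - 5589 = -5589 + \frac{2 \sqrt{13237}}{7}$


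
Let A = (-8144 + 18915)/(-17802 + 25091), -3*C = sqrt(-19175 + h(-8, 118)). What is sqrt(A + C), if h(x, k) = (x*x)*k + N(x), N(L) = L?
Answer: sqrt(706588371 - 159388563*I*sqrt(11631))/21867 ≈ 4.3277 - 4.1534*I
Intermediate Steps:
h(x, k) = x + k*x**2 (h(x, k) = (x*x)*k + x = x**2*k + x = k*x**2 + x = x + k*x**2)
C = -I*sqrt(11631)/3 (C = -sqrt(-19175 - 8*(1 + 118*(-8)))/3 = -sqrt(-19175 - 8*(1 - 944))/3 = -sqrt(-19175 - 8*(-943))/3 = -sqrt(-19175 + 7544)/3 = -I*sqrt(11631)/3 ≈ -35.949*I)
A = 10771/7289 ≈ 1.4777
sqrt(A + C) = sqrt(10771/7289 - I*sqrt(11631)/3)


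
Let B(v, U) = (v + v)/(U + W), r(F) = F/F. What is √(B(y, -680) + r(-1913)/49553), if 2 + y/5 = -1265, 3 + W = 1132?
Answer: I*√13968910988499117/22249297 ≈ 5.3121*I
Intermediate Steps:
W = 1129 (W = -3 + 1132 = 1129)
r(F) = 1
y = -6335 (y = -10 + 5*(-1265) = -10 - 6325 = -6335)
B(v, U) = 2*v/(1129 + U) (B(v, U) = (v + v)/(U + 1129) = (2*v)/(1129 + U) = 2*v/(1129 + U))
√(B(y, -680) + r(-1913)/49553) = √(2*(-6335)/(1129 - 680) + 1/49553) = √(2*(-6335)/449 + 1*(1/49553)) = √(2*(-6335)*(1/449) + 1/49553) = √(-12670/449 + 1/49553) = √(-627836061/22249297) = I*√13968910988499117/22249297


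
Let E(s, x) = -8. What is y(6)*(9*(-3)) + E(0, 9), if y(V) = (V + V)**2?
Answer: -3896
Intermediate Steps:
y(V) = 4*V**2 (y(V) = (2*V)**2 = 4*V**2)
y(6)*(9*(-3)) + E(0, 9) = (4*6**2)*(9*(-3)) - 8 = (4*36)*(-27) - 8 = 144*(-27) - 8 = -3888 - 8 = -3896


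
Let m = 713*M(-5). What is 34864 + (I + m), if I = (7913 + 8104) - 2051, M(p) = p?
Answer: 45265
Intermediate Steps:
I = 13966 (I = 16017 - 2051 = 13966)
m = -3565 (m = 713*(-5) = -3565)
34864 + (I + m) = 34864 + (13966 - 3565) = 34864 + 10401 = 45265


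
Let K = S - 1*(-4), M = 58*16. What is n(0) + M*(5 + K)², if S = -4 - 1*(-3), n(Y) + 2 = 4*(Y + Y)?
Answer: 59390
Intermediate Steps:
M = 928
n(Y) = -2 + 8*Y (n(Y) = -2 + 4*(Y + Y) = -2 + 4*(2*Y) = -2 + 8*Y)
S = -1 (S = -4 + 3 = -1)
K = 3 (K = -1 - 1*(-4) = -1 + 4 = 3)
n(0) + M*(5 + K)² = (-2 + 8*0) + 928*(5 + 3)² = (-2 + 0) + 928*8² = -2 + 928*64 = -2 + 59392 = 59390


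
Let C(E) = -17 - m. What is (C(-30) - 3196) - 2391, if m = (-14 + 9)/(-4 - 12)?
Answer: -89669/16 ≈ -5604.3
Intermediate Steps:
m = 5/16 (m = -5/(-16) = -5*(-1/16) = 5/16 ≈ 0.31250)
C(E) = -277/16 (C(E) = -17 - 1*5/16 = -17 - 5/16 = -277/16)
(C(-30) - 3196) - 2391 = (-277/16 - 3196) - 2391 = -51413/16 - 2391 = -89669/16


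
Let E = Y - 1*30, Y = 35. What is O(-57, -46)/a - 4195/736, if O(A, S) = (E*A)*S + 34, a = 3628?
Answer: -1386369/667552 ≈ -2.0768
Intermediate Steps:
E = 5 (E = 35 - 1*30 = 35 - 30 = 5)
O(A, S) = 34 + 5*A*S (O(A, S) = (5*A)*S + 34 = 5*A*S + 34 = 34 + 5*A*S)
O(-57, -46)/a - 4195/736 = (34 + 5*(-57)*(-46))/3628 - 4195/736 = (34 + 13110)*(1/3628) - 4195*1/736 = 13144*(1/3628) - 4195/736 = 3286/907 - 4195/736 = -1386369/667552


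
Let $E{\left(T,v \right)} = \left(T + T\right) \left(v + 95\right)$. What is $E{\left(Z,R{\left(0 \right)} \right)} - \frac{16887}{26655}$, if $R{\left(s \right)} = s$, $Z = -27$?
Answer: $- \frac{45585679}{8885} \approx -5130.6$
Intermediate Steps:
$E{\left(T,v \right)} = 2 T \left(95 + v\right)$
$E{\left(Z,R{\left(0 \right)} \right)} - \frac{16887}{26655} = 2 \left(-27\right) \left(95 + 0\right) - \frac{16887}{26655} = 2 \left(-27\right) 95 - 16887 \cdot \frac{1}{26655} = -5130 - \frac{5629}{8885} = - \frac{45585679}{8885}$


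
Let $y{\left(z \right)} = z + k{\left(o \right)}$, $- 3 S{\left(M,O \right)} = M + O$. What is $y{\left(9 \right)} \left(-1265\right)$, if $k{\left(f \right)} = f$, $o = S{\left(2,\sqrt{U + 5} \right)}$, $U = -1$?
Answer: $- \frac{29095}{3} \approx -9698.3$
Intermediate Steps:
$S{\left(M,O \right)} = - \frac{M}{3} - \frac{O}{3}$ ($S{\left(M,O \right)} = - \frac{M + O}{3} = - \frac{M}{3} - \frac{O}{3}$)
$o = - \frac{4}{3}$ ($o = \left(- \frac{1}{3}\right) 2 - \frac{\sqrt{-1 + 5}}{3} = - \frac{2}{3} - \frac{\sqrt{4}}{3} = - \frac{2}{3} - \frac{2}{3} = - \frac{4}{3} \approx -1.3333$)
$y{\left(z \right)} = - \frac{4}{3} + z$ ($y{\left(z \right)} = z - \frac{4}{3} = - \frac{4}{3} + z$)
$y{\left(9 \right)} \left(-1265\right) = \left(- \frac{4}{3} + 9\right) \left(-1265\right) = \frac{23}{3} \left(-1265\right) = - \frac{29095}{3}$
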